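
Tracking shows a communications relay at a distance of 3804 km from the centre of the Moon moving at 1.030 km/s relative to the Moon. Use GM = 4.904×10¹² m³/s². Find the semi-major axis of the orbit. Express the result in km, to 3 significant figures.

a ≈ 3230 km

r = 3.804×10⁶ m.
Specific orbital energy ε = v²/2 − μ/r = (1030)²/2 − 4.904×10¹²/3.804×10⁶ = -7.587×10⁵ J/kg.
Since ε = −μ/(2a), a = −μ/(2ε) = 3.232×10⁶ m = 3231.8 km.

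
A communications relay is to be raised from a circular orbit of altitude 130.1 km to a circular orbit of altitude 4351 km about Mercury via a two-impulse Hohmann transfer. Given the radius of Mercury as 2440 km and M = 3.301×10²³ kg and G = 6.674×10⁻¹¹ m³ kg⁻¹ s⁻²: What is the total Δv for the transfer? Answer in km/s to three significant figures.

μ = GM = 6.674×10⁻¹¹ × 3.301×10²³ = 2.203×10¹³ m³/s².
r₁ = 2440 + 130.1 = 2570.1 km = 2.5701×10⁶ m.
r₂ = 2440 + 4351 = 6791.0 km = 6.7910×10⁶ m.
Transfer ellipse a_t = (r₁ + r₂)/2 = 4.681×10⁶ m.
At r₁: circular v_c1 = √(μ/r₁) = 2928 m/s; transfer-periherm v_p = √[μ(2/r₁ − 1/a_t)] = 3527 m/s.
Δv₁ = v_p − v_c1 = 598.8 m/s.
At r₂: circular v_c2 = √(μ/r₂) = 1801 m/s; transfer-apoherm v_a = √[μ(2/r₂ − 1/a_t)] = 1335 m/s.
Δv₂ = v_c2 − v_a = 466.5 m/s.
Total Δv = Δv₁ + Δv₂ = 1065 m/s = 1.065 km/s.

Δv_total ≈ 1.07 km/s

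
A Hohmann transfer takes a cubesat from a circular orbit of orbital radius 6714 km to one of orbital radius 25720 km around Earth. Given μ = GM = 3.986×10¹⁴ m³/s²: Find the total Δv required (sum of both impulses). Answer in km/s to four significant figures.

Δv_total ≈ 3.402 km/s

r₁ = 6714 km = 6.714×10⁶ m.
r₂ = 25720 km = 2.572×10⁷ m.
Transfer ellipse a_t = (r₁ + r₂)/2 = 1.622×10⁷ m.
At r₁: circular v_c1 = √(μ/r₁) = 7705 m/s; transfer-perigee v_p = √[μ(2/r₁ − 1/a_t)] = 9703 m/s.
Δv₁ = v_p − v_c1 = 1998 m/s.
At r₂: circular v_c2 = √(μ/r₂) = 3937 m/s; transfer-apogee v_a = √[μ(2/r₂ − 1/a_t)] = 2533 m/s.
Δv₂ = v_c2 − v_a = 1404 m/s.
Total Δv = Δv₁ + Δv₂ = 3402 m/s = 3.402 km/s.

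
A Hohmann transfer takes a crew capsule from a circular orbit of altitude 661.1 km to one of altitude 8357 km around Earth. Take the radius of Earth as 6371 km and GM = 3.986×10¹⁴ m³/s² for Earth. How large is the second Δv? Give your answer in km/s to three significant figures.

r₁ = 6371 + 661.1 = 7032.1 km = 7.0321×10⁶ m.
r₂ = 6371 + 8357 = 14728 km = 1.4728×10⁷ m.
Transfer ellipse a_t = (r₁ + r₂)/2 = 1.088×10⁷ m.
At r₁: circular v_c1 = √(μ/r₁) = 7529 m/s; transfer-perigee v_p = √[μ(2/r₁ − 1/a_t)] = 8760 m/s.
At r₂: circular v_c2 = √(μ/r₂) = 5202 m/s; transfer-apogee v_a = √[μ(2/r₂ − 1/a_t)] = 4182 m/s.
Δv₂ = v_c2 − v_a = 1020 m/s.
= 1.020 km/s.

Δv ≈ 1.02 km/s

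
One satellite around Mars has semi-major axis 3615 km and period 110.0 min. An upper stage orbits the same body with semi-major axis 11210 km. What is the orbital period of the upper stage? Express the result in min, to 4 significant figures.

Kepler's third law: T² ∝ a³, so T₂ = T₁ (a₂/a₁)^(3/2).
a₂/a₁ = 3.101, (a₂/a₁)^(3/2) = 5.461.
T₂ = 110.0 × 5.461 = 600.7 min.

T₂ ≈ 600.7 min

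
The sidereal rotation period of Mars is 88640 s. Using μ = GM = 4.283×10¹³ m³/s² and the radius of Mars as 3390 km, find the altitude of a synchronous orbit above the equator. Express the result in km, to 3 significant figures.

h_sync ≈ 17000 km

A synchronous orbit has period T, so by Kepler's third law a = (μT²/4π²)^(1/3).
μT²/4π² = 4.283×10¹³ × (8.864×10⁴)² / 39.48 = 8.524×10²¹ m³.
a = 2.043×10⁷ m = 20428 km.
Altitude h = a − R = 20428 − 3390 = 17038 km.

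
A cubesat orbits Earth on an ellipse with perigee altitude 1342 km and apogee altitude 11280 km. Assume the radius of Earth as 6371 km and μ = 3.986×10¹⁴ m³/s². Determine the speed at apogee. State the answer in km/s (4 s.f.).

r_p = 6371 + 1342 = 7713.0 km = 7.7130×10⁶ m.
r_a = 6371 + 11280 = 17651 km = 1.7651×10⁷ m.
Semi-major axis a = (r_p + r_a)/2 = 12682 km = 1.268×10⁷ m.
Vis-viva: v² = μ(2/r − 1/a) = 3.986×10¹⁴ × (1.133×10⁻⁷ − 7.885×10⁻⁸) = 1.373×10⁷ m²/s².
v = 3706 m/s = 3.706 km/s.

v ≈ 3.706 km/s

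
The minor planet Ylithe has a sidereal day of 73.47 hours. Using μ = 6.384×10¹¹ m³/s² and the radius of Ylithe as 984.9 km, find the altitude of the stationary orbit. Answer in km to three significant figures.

h_sync ≈ 9430 km

T = 73.47 hours = 2.645×10⁵ s.
A synchronous orbit has period T, so by Kepler's third law a = (μT²/4π²)^(1/3).
μT²/4π² = 6.384×10¹¹ × (2.645×10⁵)² / 39.48 = 1.131×10²¹ m³.
a = 1.042×10⁷ m = 10420 km.
Altitude h = a − R = 10420 − 984.9 = 9434.7 km.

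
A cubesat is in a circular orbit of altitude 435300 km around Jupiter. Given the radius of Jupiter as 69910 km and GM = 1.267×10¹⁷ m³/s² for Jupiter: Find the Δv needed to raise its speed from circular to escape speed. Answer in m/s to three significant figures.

r = 69910 + 435300 = 505210 km = 5.0521×10⁸ m.
Circular speed v_c = √(μ/r) = 15840 m/s.
Escape speed v_esc = √(2μ/r) = √2 × v_c = 22400 m/s.
Δv = v_esc − v_c = 6560 m/s.

Δv ≈ 6560 m/s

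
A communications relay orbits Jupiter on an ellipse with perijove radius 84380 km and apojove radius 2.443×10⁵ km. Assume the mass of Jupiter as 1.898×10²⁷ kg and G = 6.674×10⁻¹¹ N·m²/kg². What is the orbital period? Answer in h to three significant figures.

T ≈ 10.3 h

μ = GM = 6.674×10⁻¹¹ × 1.898×10²⁷ = 1.267×10¹⁷ m³/s².
Semi-major axis a = (r_p + r_a)/2 = (84380 + 2.4430×10⁵)/2 = 1.6434×10⁵ km = 1.643×10⁸ m.
By Kepler's third law T = 2π√(a³/μ) = 2π × 5.919×10³ = 3.719×10⁴ s.
= 10.33 h.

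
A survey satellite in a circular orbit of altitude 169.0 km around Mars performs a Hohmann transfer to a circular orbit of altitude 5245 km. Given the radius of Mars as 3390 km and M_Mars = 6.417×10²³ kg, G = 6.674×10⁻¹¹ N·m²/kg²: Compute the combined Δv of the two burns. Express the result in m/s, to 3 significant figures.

Δv_total ≈ 1180 m/s

μ = GM = 6.674×10⁻¹¹ × 6.417×10²³ = 4.283×10¹³ m³/s².
r₁ = 3390 + 169.0 = 3559.0 km = 3.5590×10⁶ m.
r₂ = 3390 + 5245 = 8635.0 km = 8.6350×10⁶ m.
Transfer ellipse a_t = (r₁ + r₂)/2 = 6.097×10⁶ m.
At r₁: circular v_c1 = √(μ/r₁) = 3469 m/s; transfer-periapsis v_p = √[μ(2/r₁ − 1/a_t)] = 4128 m/s.
Δv₁ = v_p − v_c1 = 659.3 m/s.
At r₂: circular v_c2 = √(μ/r₂) = 2227 m/s; transfer-apoapsis v_a = √[μ(2/r₂ − 1/a_t)] = 1702 m/s.
Δv₂ = v_c2 − v_a = 525.5 m/s.
Total Δv = Δv₁ + Δv₂ = 1185 m/s.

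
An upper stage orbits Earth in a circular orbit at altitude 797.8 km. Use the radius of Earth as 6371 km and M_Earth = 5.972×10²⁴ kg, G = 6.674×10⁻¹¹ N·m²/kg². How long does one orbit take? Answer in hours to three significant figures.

μ = GM = 6.674×10⁻¹¹ × 5.972×10²⁴ = 3.986×10¹⁴ m³/s².
r = 6371 + 797.8 = 7168.8 km = 7.1688×10⁶ m.
Kepler's third law: T = 2π√(r³/μ) = 2π√((7.169×10⁶)³ / 3.986×10¹⁴).
r³/μ = 9.243×10⁵ s², so T = 2π × 9.614×10² = 6.041×10³ s.
Converting: 6.041×10³ s ÷ 3600 = 1.678 hours.

T ≈ 1.68 hours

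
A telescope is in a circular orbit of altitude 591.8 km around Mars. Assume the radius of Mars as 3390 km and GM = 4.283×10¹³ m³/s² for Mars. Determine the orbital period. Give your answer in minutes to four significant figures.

T ≈ 127.1 minutes

r = 3390 + 591.8 = 3981.8 km = 3.9818×10⁶ m.
Kepler's third law: T = 2π√(r³/μ) = 2π√((3.982×10⁶)³ / 4.283×10¹³).
r³/μ = 1.474×10⁶ s², so T = 2π × 1.214×10³ = 7.628×10³ s.
Converting: 7.628×10³ s ÷ 60.00 = 127.1 minutes.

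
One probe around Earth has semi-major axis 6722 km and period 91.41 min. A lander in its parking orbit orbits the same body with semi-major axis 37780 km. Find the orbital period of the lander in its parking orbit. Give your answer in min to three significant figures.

T₂ ≈ 1220 min

Kepler's third law: T² ∝ a³, so T₂ = T₁ (a₂/a₁)^(3/2).
a₂/a₁ = 5.620, (a₂/a₁)^(3/2) = 13.32.
T₂ = 91.41 × 13.32 = 1218 min.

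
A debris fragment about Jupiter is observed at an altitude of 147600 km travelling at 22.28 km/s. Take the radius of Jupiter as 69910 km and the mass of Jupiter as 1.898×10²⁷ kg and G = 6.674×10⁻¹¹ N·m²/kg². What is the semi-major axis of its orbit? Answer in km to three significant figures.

a ≈ 1.90×10⁵ km

μ = GM = 6.674×10⁻¹¹ × 1.898×10²⁷ = 1.267×10¹⁷ m³/s².
r = 69910 + 147600 = 2.1751×10⁵ km = 2.175×10⁸ m.
Specific orbital energy ε = v²/2 − μ/r = (22280)²/2 − 1.267×10¹⁷/2.175×10⁸ = -3.342×10⁸ J/kg.
Since ε = −μ/(2a), a = −μ/(2ε) = 1.895×10⁸ m = 1.8953×10⁵ km.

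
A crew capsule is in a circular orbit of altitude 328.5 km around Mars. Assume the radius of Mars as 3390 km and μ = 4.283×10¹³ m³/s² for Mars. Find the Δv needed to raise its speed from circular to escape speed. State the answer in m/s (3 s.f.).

r = 3390 + 328.5 = 3718.5 km = 3.7185×10⁶ m.
Circular speed v_c = √(μ/r) = 3394 m/s.
Escape speed v_esc = √(2μ/r) = √2 × v_c = 4800 m/s.
Δv = v_esc − v_c = 1406 m/s.

Δv ≈ 1410 m/s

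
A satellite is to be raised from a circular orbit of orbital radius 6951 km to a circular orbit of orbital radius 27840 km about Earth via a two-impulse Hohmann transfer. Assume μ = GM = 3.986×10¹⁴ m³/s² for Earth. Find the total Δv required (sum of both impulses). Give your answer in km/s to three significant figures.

Δv_total ≈ 3.40 km/s

r₁ = 6951 km = 6.951×10⁶ m.
r₂ = 27840 km = 2.784×10⁷ m.
Transfer ellipse a_t = (r₁ + r₂)/2 = 1.740×10⁷ m.
At r₁: circular v_c1 = √(μ/r₁) = 7573 m/s; transfer-perigee v_p = √[μ(2/r₁ − 1/a_t)] = 9580 m/s.
Δv₁ = v_p − v_c1 = 2007 m/s.
At r₂: circular v_c2 = √(μ/r₂) = 3784 m/s; transfer-apogee v_a = √[μ(2/r₂ − 1/a_t)] = 2392 m/s.
Δv₂ = v_c2 − v_a = 1392 m/s.
Total Δv = Δv₁ + Δv₂ = 3399 m/s = 3.399 km/s.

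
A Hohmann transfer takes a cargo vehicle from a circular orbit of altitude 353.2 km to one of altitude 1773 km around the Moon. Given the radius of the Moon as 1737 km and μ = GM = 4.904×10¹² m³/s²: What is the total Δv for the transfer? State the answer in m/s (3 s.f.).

Δv_total ≈ 344 m/s

r₁ = 1737 + 353.2 = 2090.2 km = 2.0902×10⁶ m.
r₂ = 1737 + 1773 = 3510.0 km = 3.5100×10⁶ m.
Transfer ellipse a_t = (r₁ + r₂)/2 = 2.800×10⁶ m.
At r₁: circular v_c1 = √(μ/r₁) = 1532 m/s; transfer-perilune v_p = √[μ(2/r₁ − 1/a_t)] = 1715 m/s.
Δv₁ = v_p − v_c1 = 183.2 m/s.
At r₂: circular v_c2 = √(μ/r₂) = 1182 m/s; transfer-apolune v_a = √[μ(2/r₂ − 1/a_t)] = 1021 m/s.
Δv₂ = v_c2 − v_a = 160.8 m/s.
Total Δv = Δv₁ + Δv₂ = 344.0 m/s.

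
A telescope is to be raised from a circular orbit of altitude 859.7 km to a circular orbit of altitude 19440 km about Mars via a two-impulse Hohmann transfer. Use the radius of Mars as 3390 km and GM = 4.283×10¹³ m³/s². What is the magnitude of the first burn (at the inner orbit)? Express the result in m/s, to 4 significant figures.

r₁ = 3390 + 859.7 = 4249.7 km = 4.2497×10⁶ m.
r₂ = 3390 + 19440 = 22830 km = 2.2830×10⁷ m.
Transfer ellipse a_t = (r₁ + r₂)/2 = 1.354×10⁷ m.
At r₁: circular v_c1 = √(μ/r₁) = 3175 m/s; transfer-periapsis v_p = √[μ(2/r₁ − 1/a_t)] = 4122 m/s.
Δv₁ = v_p − v_c1 = 947.7 m/s.

Δv ≈ 947.7 m/s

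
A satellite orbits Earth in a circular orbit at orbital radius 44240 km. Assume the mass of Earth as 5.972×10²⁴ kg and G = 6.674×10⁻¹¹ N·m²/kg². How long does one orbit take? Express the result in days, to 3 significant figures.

μ = GM = 6.674×10⁻¹¹ × 5.972×10²⁴ = 3.986×10¹⁴ m³/s².
r = 44240 km = 4.424×10⁷ m.
Kepler's third law: T = 2π√(r³/μ) = 2π√((4.424×10⁷)³ / 3.986×10¹⁴).
r³/μ = 2.172×10⁸ s², so T = 2π × 1.474×10⁴ = 9.261×10⁴ s.
Converting: 9.261×10⁴ s ÷ 86400 = 1.072 days.

T ≈ 1.07 days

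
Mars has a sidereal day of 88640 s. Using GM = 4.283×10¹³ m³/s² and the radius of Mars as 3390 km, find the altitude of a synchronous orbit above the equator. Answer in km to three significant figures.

h_sync ≈ 17000 km

A synchronous orbit has period T, so by Kepler's third law a = (μT²/4π²)^(1/3).
μT²/4π² = 4.283×10¹³ × (8.864×10⁴)² / 39.48 = 8.524×10²¹ m³.
a = 2.043×10⁷ m = 20428 km.
Altitude h = a − R = 20428 − 3390 = 17038 km.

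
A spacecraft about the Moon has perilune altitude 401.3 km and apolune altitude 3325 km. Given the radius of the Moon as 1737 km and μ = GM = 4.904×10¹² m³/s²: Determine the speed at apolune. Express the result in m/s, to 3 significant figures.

v ≈ 759 m/s

r_p = 1737 + 401.3 = 2138.3 km = 2.1383×10⁶ m.
r_a = 1737 + 3325 = 5062.0 km = 5.0620×10⁶ m.
Semi-major axis a = (r_p + r_a)/2 = 3600.2 km = 3.600×10⁶ m.
Vis-viva: v² = μ(2/r − 1/a) = 4.904×10¹² × (3.951×10⁻⁷ − 2.778×10⁻⁷) = 5.754×10⁵ m²/s².
v = 758.6 m/s.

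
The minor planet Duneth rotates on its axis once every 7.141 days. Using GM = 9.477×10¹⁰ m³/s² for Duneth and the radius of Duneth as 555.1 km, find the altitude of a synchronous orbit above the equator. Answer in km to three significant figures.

T = 7.141 days = 6.170×10⁵ s.
A synchronous orbit has period T, so by Kepler's third law a = (μT²/4π²)^(1/3).
μT²/4π² = 9.477×10¹⁰ × (6.170×10⁵)² / 39.48 = 9.138×10²⁰ m³.
a = 9.704×10⁶ m = 9704.0 km.
Altitude h = a − R = 9704.0 − 555.1 = 9148.9 km.

h_sync ≈ 9150 km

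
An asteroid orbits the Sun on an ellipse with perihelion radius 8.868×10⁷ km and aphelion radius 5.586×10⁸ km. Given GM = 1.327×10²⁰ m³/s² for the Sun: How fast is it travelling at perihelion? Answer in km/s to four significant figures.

Semi-major axis a = (r_p + r_a)/2 = 3.2364×10⁸ km = 3.236×10¹¹ m.
Vis-viva: v² = μ(2/r − 1/a) = 1.327×10²⁰ × (2.255×10⁻¹¹ − 3.090×10⁻¹²) = 2.583×10⁹ m²/s².
v = 50820 m/s = 50.82 km/s.

v ≈ 50.82 km/s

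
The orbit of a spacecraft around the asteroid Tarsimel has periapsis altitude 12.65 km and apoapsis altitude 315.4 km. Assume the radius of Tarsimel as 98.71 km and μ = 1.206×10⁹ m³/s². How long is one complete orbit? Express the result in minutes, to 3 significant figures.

r_p = 98.71 + 12.65 = 111.36 km = 1.1136×10⁵ m.
r_a = 98.71 + 315.4 = 414.11 km = 4.1411×10⁵ m.
Semi-major axis a = (r_p + r_a)/2 = (111.36 + 414.11)/2 = 262.73 km = 2.627×10⁵ m.
By Kepler's third law T = 2π√(a³/μ) = 2π × 3.878×10³ = 2.437×10⁴ s.
= 406.1 minutes.

T ≈ 406 minutes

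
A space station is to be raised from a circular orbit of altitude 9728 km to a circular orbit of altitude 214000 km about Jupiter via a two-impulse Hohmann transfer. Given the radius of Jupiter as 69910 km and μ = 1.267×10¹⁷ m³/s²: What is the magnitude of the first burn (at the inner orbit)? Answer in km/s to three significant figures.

Δv ≈ 9.96 km/s

r₁ = 69910 + 9728 = 79638 km = 7.9638×10⁷ m.
r₂ = 69910 + 214000 = 283910 km = 2.8391×10⁸ m.
Transfer ellipse a_t = (r₁ + r₂)/2 = 1.818×10⁸ m.
At r₁: circular v_c1 = √(μ/r₁) = 39890 m/s; transfer-perijove v_p = √[μ(2/r₁ − 1/a_t)] = 49850 m/s.
Δv₁ = v_p − v_c1 = 9962 m/s.
= 9.962 km/s.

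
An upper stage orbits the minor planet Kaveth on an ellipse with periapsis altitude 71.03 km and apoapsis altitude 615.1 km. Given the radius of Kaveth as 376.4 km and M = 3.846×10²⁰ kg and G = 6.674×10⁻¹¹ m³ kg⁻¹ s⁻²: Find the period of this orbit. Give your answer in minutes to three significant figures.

μ = GM = 6.674×10⁻¹¹ × 3.846×10²⁰ = 2.567×10¹⁰ m³/s².
r_p = 376.4 + 71.03 = 447.43 km = 4.4743×10⁵ m.
r_a = 376.4 + 615.1 = 991.50 km = 9.9150×10⁵ m.
Semi-major axis a = (r_p + r_a)/2 = (447.43 + 991.50)/2 = 719.46 km = 7.195×10⁵ m.
By Kepler's third law T = 2π√(a³/μ) = 2π × 3.809×10³ = 2.393×10⁴ s.
= 398.9 minutes.

T ≈ 399 minutes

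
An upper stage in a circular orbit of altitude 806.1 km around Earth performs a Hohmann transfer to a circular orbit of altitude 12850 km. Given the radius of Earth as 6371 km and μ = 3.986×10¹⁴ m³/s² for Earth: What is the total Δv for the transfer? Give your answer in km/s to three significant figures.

Δv_total ≈ 2.74 km/s

r₁ = 6371 + 806.1 = 7177.1 km = 7.1771×10⁶ m.
r₂ = 6371 + 12850 = 19221 km = 1.9221×10⁷ m.
Transfer ellipse a_t = (r₁ + r₂)/2 = 1.320×10⁷ m.
At r₁: circular v_c1 = √(μ/r₁) = 7452 m/s; transfer-perigee v_p = √[μ(2/r₁ − 1/a_t)] = 8993 m/s.
Δv₁ = v_p − v_c1 = 1541 m/s.
At r₂: circular v_c2 = √(μ/r₂) = 4554 m/s; transfer-apogee v_a = √[μ(2/r₂ − 1/a_t)] = 3358 m/s.
Δv₂ = v_c2 − v_a = 1196 m/s.
Total Δv = Δv₁ + Δv₂ = 2737 m/s = 2.737 km/s.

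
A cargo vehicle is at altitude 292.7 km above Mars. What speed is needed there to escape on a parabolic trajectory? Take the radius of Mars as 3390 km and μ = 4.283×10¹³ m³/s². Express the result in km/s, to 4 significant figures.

r = 3390 + 292.7 = 3682.7 km = 3.6827×10⁶ m.
Escape speed v_esc = √(2μ/r) = √(2 × 4.283×10¹³ / 3.683×10⁶) = √(2.326×10⁷) = 4823 m/s.
= 4.823 km/s.

v_esc ≈ 4.823 km/s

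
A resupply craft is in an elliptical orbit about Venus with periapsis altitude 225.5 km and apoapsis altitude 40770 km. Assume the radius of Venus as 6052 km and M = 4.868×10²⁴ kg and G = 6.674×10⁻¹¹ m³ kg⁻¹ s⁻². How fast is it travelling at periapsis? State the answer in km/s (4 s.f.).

μ = GM = 6.674×10⁻¹¹ × 4.868×10²⁴ = 3.249×10¹⁴ m³/s².
r_p = 6052 + 225.5 = 6277.5 km = 6.2775×10⁶ m.
r_a = 6052 + 40770 = 46822 km = 4.6822×10⁷ m.
Semi-major axis a = (r_p + r_a)/2 = 26550 km = 2.655×10⁷ m.
Vis-viva: v² = μ(2/r − 1/a) = 3.249×10¹⁴ × (3.186×10⁻⁷ − 3.767×10⁻⁸) = 9.127×10⁷ m²/s².
v = 9554 m/s = 9.554 km/s.

v ≈ 9.554 km/s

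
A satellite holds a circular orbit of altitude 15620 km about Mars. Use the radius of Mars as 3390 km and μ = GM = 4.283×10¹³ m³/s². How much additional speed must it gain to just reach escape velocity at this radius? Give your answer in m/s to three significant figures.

r = 3390 + 15620 = 19010 km = 1.9010×10⁷ m.
Circular speed v_c = √(μ/r) = 1501 m/s.
Escape speed v_esc = √(2μ/r) = √2 × v_c = 2123 m/s.
Δv = v_esc − v_c = 621.7 m/s.

Δv ≈ 622 m/s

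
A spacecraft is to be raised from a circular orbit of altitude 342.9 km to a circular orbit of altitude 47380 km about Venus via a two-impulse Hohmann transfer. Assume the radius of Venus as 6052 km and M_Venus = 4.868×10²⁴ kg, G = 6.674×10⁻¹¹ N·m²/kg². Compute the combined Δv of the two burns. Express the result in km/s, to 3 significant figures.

μ = GM = 6.674×10⁻¹¹ × 4.868×10²⁴ = 3.249×10¹⁴ m³/s².
r₁ = 6052 + 342.9 = 6394.9 km = 6.3949×10⁶ m.
r₂ = 6052 + 47380 = 53432 km = 5.3432×10⁷ m.
Transfer ellipse a_t = (r₁ + r₂)/2 = 2.991×10⁷ m.
At r₁: circular v_c1 = √(μ/r₁) = 7128 m/s; transfer-periapsis v_p = √[μ(2/r₁ − 1/a_t)] = 9526 m/s.
Δv₁ = v_p − v_c1 = 2398 m/s.
At r₂: circular v_c2 = √(μ/r₂) = 2466 m/s; transfer-apoapsis v_a = √[μ(2/r₂ − 1/a_t)] = 1140 m/s.
Δv₂ = v_c2 − v_a = 1326 m/s.
Total Δv = Δv₁ + Δv₂ = 3724 m/s = 3.724 km/s.

Δv_total ≈ 3.72 km/s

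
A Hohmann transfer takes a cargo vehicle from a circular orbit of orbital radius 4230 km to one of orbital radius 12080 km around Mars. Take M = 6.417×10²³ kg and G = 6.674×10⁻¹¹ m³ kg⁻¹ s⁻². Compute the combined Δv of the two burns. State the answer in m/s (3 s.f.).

μ = GM = 6.674×10⁻¹¹ × 6.417×10²³ = 4.283×10¹³ m³/s².
r₁ = 4230 km = 4.230×10⁶ m.
r₂ = 12080 km = 1.208×10⁷ m.
Transfer ellipse a_t = (r₁ + r₂)/2 = 8.155×10⁶ m.
At r₁: circular v_c1 = √(μ/r₁) = 3182 m/s; transfer-periapsis v_p = √[μ(2/r₁ − 1/a_t)] = 3873 m/s.
Δv₁ = v_p − v_c1 = 690.8 m/s.
At r₂: circular v_c2 = √(μ/r₂) = 1883 m/s; transfer-apoapsis v_a = √[μ(2/r₂ − 1/a_t)] = 1356 m/s.
Δv₂ = v_c2 − v_a = 526.8 m/s.
Total Δv = Δv₁ + Δv₂ = 1218 m/s.

Δv_total ≈ 1220 m/s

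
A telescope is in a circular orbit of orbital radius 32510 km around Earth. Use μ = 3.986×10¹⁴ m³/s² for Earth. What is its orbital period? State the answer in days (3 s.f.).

r = 32510 km = 3.251×10⁷ m.
Kepler's third law: T = 2π√(r³/μ) = 2π√((3.251×10⁷)³ / 3.986×10¹⁴).
r³/μ = 8.620×10⁷ s², so T = 2π × 9.284×10³ = 5.834×10⁴ s.
Converting: 5.834×10⁴ s ÷ 86400 = 0.6752 days.

T ≈ 0.675 days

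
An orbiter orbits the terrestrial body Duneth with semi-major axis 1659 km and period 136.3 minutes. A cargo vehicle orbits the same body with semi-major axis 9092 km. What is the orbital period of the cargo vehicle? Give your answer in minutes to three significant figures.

Kepler's third law: T² ∝ a³, so T₂ = T₁ (a₂/a₁)^(3/2).
a₂/a₁ = 5.480, (a₂/a₁)^(3/2) = 12.83.
T₂ = 136.3 × 12.83 = 1749 minutes.

T₂ ≈ 1750 minutes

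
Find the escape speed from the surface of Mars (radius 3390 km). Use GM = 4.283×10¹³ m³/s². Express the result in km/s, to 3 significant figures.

r = R = 3.390×10⁶ m.
Escape speed v_esc = √(2μ/r) = √(2 × 4.283×10¹³ / 3.390×10⁶) = √(2.527×10⁷) = 5027 m/s.
= 5.027 km/s.

v_esc ≈ 5.03 km/s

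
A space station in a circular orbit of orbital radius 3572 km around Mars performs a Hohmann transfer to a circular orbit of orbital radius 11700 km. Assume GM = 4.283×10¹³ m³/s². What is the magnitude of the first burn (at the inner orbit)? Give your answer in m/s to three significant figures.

Δv ≈ 824 m/s

r₁ = 3572 km = 3.572×10⁶ m.
r₂ = 11700 km = 1.170×10⁷ m.
Transfer ellipse a_t = (r₁ + r₂)/2 = 7.636×10⁶ m.
At r₁: circular v_c1 = √(μ/r₁) = 3463 m/s; transfer-periapsis v_p = √[μ(2/r₁ − 1/a_t)] = 4286 m/s.
Δv₁ = v_p − v_c1 = 823.5 m/s.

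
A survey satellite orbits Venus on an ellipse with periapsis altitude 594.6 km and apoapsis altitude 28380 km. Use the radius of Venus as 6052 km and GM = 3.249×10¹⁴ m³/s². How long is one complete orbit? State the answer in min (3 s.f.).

T ≈ 541 min

r_p = 6052 + 594.6 = 6646.6 km = 6.6466×10⁶ m.
r_a = 6052 + 28380 = 34432 km = 3.4432×10⁷ m.
Semi-major axis a = (r_p + r_a)/2 = (6646.6 + 34432)/2 = 20539 km = 2.054×10⁷ m.
By Kepler's third law T = 2π√(a³/μ) = 2π × 5.164×10³ = 3.245×10⁴ s.
= 540.8 min.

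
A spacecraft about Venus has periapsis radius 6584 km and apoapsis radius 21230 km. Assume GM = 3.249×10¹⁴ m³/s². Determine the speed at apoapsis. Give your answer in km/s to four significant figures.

v ≈ 2.692 km/s

Semi-major axis a = (r_p + r_a)/2 = 13907 km = 1.391×10⁷ m.
Vis-viva: v² = μ(2/r − 1/a) = 3.249×10¹⁴ × (9.421×10⁻⁸ − 7.191×10⁻⁸) = 7.245×10⁶ m²/s².
v = 2692 m/s = 2.692 km/s.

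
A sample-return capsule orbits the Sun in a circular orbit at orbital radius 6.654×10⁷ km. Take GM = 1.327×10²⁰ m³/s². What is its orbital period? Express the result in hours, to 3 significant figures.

r = 6.654×10⁷ km = 6.654×10¹⁰ m.
Kepler's third law: T = 2π√(r³/μ) = 2π√((6.654×10¹⁰)³ / 1.327×10²⁰).
r³/μ = 2.220×10¹² s², so T = 2π × 1.490×10⁶ = 9.362×10⁶ s.
Converting: 9.362×10⁶ s ÷ 3600 = 2601 hours.

T ≈ 2600 hours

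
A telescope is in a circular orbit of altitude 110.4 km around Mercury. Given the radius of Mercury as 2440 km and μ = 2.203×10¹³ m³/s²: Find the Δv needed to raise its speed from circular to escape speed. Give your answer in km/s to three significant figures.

Δv ≈ 1.22 km/s

r = 2440 + 110.4 = 2550.4 km = 2.5504×10⁶ m.
Circular speed v_c = √(μ/r) = 2939 m/s.
Escape speed v_esc = √(2μ/r) = √2 × v_c = 4156 m/s.
Δv = v_esc − v_c = 1217 m/s = 1.217 km/s.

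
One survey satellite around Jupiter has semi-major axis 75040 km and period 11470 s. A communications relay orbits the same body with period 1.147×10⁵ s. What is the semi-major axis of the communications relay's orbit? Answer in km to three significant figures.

a₂ ≈ 3.48×10⁵ km

Kepler's third law: a³ ∝ T², so a₂ = a₁ (T₂/T₁)^(2/3).
T₂/T₁ = 10.00, (T₂/T₁)^(2/3) = 4.642.
a₂ = 75040 × 4.642 = 3.483×10⁵ km.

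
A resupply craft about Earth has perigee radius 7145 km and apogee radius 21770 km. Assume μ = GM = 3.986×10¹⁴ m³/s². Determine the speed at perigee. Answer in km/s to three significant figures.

v ≈ 9.17 km/s

Semi-major axis a = (r_p + r_a)/2 = 14458 km = 1.446×10⁷ m.
Vis-viva: v² = μ(2/r − 1/a) = 3.986×10¹⁴ × (2.799×10⁻⁷ − 6.917×10⁻⁸) = 8.400×10⁷ m²/s².
v = 9165 m/s = 9.165 km/s.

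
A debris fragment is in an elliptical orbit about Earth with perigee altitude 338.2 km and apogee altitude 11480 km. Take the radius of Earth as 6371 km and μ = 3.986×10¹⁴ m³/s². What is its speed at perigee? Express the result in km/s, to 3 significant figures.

v ≈ 9.29 km/s

r_p = 6371 + 338.2 = 6709.2 km = 6.7092×10⁶ m.
r_a = 6371 + 11480 = 17851 km = 1.7851×10⁷ m.
Semi-major axis a = (r_p + r_a)/2 = 12280 km = 1.228×10⁷ m.
Vis-viva: v² = μ(2/r − 1/a) = 3.986×10¹⁴ × (2.981×10⁻⁷ − 8.143×10⁻⁸) = 8.636×10⁷ m²/s².
v = 9293 m/s = 9.293 km/s.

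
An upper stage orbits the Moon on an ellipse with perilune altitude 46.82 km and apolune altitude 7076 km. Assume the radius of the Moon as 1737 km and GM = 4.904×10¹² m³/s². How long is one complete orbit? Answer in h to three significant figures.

r_p = 1737 + 46.82 = 1783.8 km = 1.7838×10⁶ m.
r_a = 1737 + 7076 = 8813.0 km = 8.8130×10⁶ m.
Semi-major axis a = (r_p + r_a)/2 = (1783.8 + 8813.0)/2 = 5298.4 km = 5.298×10⁶ m.
By Kepler's third law T = 2π√(a³/μ) = 2π × 5.507×10³ = 3.460×10⁴ s.
= 9.612 h.

T ≈ 9.61 h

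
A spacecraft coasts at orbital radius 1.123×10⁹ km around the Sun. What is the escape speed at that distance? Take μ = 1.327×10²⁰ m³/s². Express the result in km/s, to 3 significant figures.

v_esc ≈ 15.4 km/s

r = 1.123×10⁹ km = 1.123×10¹² m.
Escape speed v_esc = √(2μ/r) = √(2 × 1.327×10²⁰ / 1.123×10¹²) = √(2.363×10⁸) = 15370 m/s.
= 15.37 km/s.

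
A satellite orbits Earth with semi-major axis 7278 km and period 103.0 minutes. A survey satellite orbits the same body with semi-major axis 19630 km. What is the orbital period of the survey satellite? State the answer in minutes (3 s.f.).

Kepler's third law: T² ∝ a³, so T₂ = T₁ (a₂/a₁)^(3/2).
a₂/a₁ = 2.697, (a₂/a₁)^(3/2) = 4.430.
T₂ = 103.0 × 4.430 = 456.2 minutes.

T₂ ≈ 456 minutes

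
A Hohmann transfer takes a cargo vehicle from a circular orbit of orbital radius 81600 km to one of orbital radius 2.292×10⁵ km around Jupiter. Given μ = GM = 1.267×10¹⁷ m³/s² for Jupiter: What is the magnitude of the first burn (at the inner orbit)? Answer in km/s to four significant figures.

Δv ≈ 8.450 km/s

r₁ = 81600 km = 8.160×10⁷ m.
r₂ = 2.292×10⁵ km = 2.292×10⁸ m.
Transfer ellipse a_t = (r₁ + r₂)/2 = 1.554×10⁸ m.
At r₁: circular v_c1 = √(μ/r₁) = 39400 m/s; transfer-perijove v_p = √[μ(2/r₁ − 1/a_t)] = 47850 m/s.
Δv₁ = v_p − v_c1 = 8450 m/s.
= 8.450 km/s.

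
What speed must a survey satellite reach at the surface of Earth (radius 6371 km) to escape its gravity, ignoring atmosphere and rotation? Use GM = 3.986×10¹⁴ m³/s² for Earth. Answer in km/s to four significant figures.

r = R = 6.371×10⁶ m.
Escape speed v_esc = √(2μ/r) = √(2 × 3.986×10¹⁴ / 6.371×10⁶) = √(1.251×10⁸) = 11190 m/s.
= 11.19 km/s.

v_esc ≈ 11.19 km/s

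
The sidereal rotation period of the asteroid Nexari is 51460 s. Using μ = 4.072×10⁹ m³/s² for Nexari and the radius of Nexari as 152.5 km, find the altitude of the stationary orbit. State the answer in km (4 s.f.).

h_sync ≈ 496.3 km

A synchronous orbit has period T, so by Kepler's third law a = (μT²/4π²)^(1/3).
μT²/4π² = 4.072×10⁹ × (5.146×10⁴)² / 39.48 = 2.731×10¹⁷ m³.
a = 6.488×10⁵ m = 648.83 km.
Altitude h = a − R = 648.83 − 152.5 = 496.33 km.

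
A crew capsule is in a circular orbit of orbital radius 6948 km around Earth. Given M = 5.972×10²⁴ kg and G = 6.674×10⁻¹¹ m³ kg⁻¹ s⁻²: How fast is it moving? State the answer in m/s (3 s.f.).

v ≈ 7570 m/s

μ = GM = 6.674×10⁻¹¹ × 5.972×10²⁴ = 3.986×10¹⁴ m³/s².
r = 6948 km = 6.948×10⁶ m.
For a circular orbit v = √(μ/r) = √(3.986×10¹⁴ / 6.948×10⁶) = √(5.736×10⁷) = 7574 m/s.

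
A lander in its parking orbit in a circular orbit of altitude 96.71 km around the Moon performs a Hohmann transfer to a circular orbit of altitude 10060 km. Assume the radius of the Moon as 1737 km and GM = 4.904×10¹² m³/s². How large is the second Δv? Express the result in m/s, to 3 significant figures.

r₁ = 1737 + 96.71 = 1833.7 km = 1.8337×10⁶ m.
r₂ = 1737 + 10060 = 11797 km = 1.1797×10⁷ m.
Transfer ellipse a_t = (r₁ + r₂)/2 = 6.815×10⁶ m.
At r₁: circular v_c1 = √(μ/r₁) = 1635 m/s; transfer-perilune v_p = √[μ(2/r₁ − 1/a_t)] = 2152 m/s.
At r₂: circular v_c2 = √(μ/r₂) = 644.7 m/s; transfer-apolune v_a = √[μ(2/r₂ − 1/a_t)] = 334.4 m/s.
Δv₂ = v_c2 − v_a = 310.3 m/s.

Δv ≈ 310 m/s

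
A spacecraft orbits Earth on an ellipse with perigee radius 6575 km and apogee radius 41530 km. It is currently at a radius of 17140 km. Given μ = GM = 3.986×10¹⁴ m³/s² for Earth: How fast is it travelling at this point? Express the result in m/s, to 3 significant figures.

v ≈ 5470 m/s

Semi-major axis a = (r_p + r_a)/2 = 24052 km = 2.405×10⁷ m.
Vis-viva: v² = μ(2/r − 1/a) = 3.986×10¹⁴ × (1.167×10⁻⁷ − 4.158×10⁻⁸) = 2.994×10⁷ m²/s².
v = 5472 m/s.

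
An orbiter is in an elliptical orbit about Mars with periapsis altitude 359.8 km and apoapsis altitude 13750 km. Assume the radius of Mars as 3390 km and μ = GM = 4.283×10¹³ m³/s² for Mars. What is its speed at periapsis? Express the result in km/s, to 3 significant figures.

r_p = 3390 + 359.8 = 3749.8 km = 3.7498×10⁶ m.
r_a = 3390 + 13750 = 17140 km = 1.7140×10⁷ m.
Semi-major axis a = (r_p + r_a)/2 = 10445 km = 1.044×10⁷ m.
Vis-viva: v² = μ(2/r − 1/a) = 4.283×10¹³ × (5.334×10⁻⁷ − 9.574×10⁻⁸) = 1.874×10⁷ m²/s².
v = 4329 m/s = 4.329 km/s.

v ≈ 4.33 km/s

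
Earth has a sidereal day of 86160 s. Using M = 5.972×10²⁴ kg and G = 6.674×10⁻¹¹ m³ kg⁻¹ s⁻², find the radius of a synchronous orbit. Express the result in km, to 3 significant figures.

μ = GM = 6.674×10⁻¹¹ × 5.972×10²⁴ = 3.986×10¹⁴ m³/s².
A synchronous orbit has period T, so by Kepler's third law a = (μT²/4π²)^(1/3).
μT²/4π² = 3.986×10¹⁴ × (8.616×10⁴)² / 39.48 = 7.495×10²² m³.
a = 4.216×10⁷ m = 42162 km.

r_sync ≈ 42200 km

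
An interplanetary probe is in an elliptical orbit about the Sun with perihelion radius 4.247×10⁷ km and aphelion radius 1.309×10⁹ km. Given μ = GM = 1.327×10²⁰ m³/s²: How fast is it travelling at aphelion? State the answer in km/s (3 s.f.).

v ≈ 2.52 km/s

Semi-major axis a = (r_p + r_a)/2 = 6.7574×10⁸ km = 6.757×10¹¹ m.
Vis-viva: v² = μ(2/r − 1/a) = 1.327×10²⁰ × (1.528×10⁻¹² − 1.480×10⁻¹²) = 6.371×10⁶ m²/s².
v = 2524 m/s = 2.524 km/s.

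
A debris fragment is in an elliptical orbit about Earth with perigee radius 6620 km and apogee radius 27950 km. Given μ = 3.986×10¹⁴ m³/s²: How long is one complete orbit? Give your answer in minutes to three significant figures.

Semi-major axis a = (r_p + r_a)/2 = (6620.0 + 27950)/2 = 17285 km = 1.728×10⁷ m.
By Kepler's third law T = 2π√(a³/μ) = 2π × 3.599×10³ = 2.262×10⁴ s.
= 376.9 minutes.

T ≈ 377 minutes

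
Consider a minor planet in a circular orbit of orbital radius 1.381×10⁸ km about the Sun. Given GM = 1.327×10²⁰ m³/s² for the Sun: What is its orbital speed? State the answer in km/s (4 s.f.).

v ≈ 31.00 km/s

r = 1.381×10⁸ km = 1.381×10¹¹ m.
For a circular orbit v = √(μ/r) = √(1.327×10²⁰ / 1.381×10¹¹) = √(9.609×10⁸) = 31000 m/s.
That is 31.00 km/s.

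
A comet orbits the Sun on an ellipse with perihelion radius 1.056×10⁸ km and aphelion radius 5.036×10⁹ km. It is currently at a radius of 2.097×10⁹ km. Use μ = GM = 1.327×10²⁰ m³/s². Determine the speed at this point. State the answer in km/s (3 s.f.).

v ≈ 8.66 km/s

Semi-major axis a = (r_p + r_a)/2 = 2.5708×10⁹ km = 2.571×10¹² m.
Vis-viva: v² = μ(2/r − 1/a) = 1.327×10²⁰ × (9.537×10⁻¹³ − 3.890×10⁻¹³) = 7.494×10⁷ m²/s².
v = 8657 m/s = 8.657 km/s.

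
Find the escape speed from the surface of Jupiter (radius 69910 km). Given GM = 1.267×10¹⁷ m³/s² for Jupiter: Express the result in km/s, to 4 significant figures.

r = R = 6.991×10⁷ m.
Escape speed v_esc = √(2μ/r) = √(2 × 1.267×10¹⁷ / 6.991×10⁷) = √(3.625×10⁹) = 60210 m/s.
= 60.21 km/s.

v_esc ≈ 60.21 km/s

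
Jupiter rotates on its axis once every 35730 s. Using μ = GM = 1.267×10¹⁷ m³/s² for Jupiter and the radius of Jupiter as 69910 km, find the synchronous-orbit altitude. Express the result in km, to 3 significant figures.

h_sync ≈ 90100 km

A synchronous orbit has period T, so by Kepler's third law a = (μT²/4π²)^(1/3).
μT²/4π² = 1.267×10¹⁷ × (3.573×10⁴)² / 39.48 = 4.097×10²⁴ m³.
a = 1.600×10⁸ m = 1.6002×10⁵ km.
Altitude h = a − R = 1.6002×10⁵ − 69910 = 90105 km.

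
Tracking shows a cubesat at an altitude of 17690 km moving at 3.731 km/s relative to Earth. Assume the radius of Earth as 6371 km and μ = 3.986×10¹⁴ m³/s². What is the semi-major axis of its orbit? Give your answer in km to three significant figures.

a ≈ 20700 km

r = 6371 + 17690 = 24061 km = 2.406×10⁷ m.
Specific orbital energy ε = v²/2 − μ/r = (3731)²/2 − 3.986×10¹⁴/2.406×10⁷ = -9.606×10⁶ J/kg.
Since ε = −μ/(2a), a = −μ/(2ε) = 2.075×10⁷ m = 20747 km.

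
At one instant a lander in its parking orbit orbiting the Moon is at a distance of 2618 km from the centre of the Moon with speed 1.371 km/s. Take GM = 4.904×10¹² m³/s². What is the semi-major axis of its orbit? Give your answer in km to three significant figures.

r = 2.618×10⁶ m.
Specific orbital energy ε = v²/2 − μ/r = (1371)²/2 − 4.904×10¹²/2.618×10⁶ = -9.334×10⁵ J/kg.
Since ε = −μ/(2a), a = −μ/(2ε) = 2.627×10⁶ m = 2627.1 km.

a ≈ 2630 km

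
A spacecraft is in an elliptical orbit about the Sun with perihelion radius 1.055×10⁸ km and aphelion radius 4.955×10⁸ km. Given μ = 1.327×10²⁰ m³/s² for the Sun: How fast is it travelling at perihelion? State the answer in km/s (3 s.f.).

v ≈ 45.5 km/s

Semi-major axis a = (r_p + r_a)/2 = 3.0050×10⁸ km = 3.005×10¹¹ m.
Vis-viva: v² = μ(2/r − 1/a) = 1.327×10²⁰ × (1.896×10⁻¹¹ − 3.328×10⁻¹²) = 2.074×10⁹ m²/s².
v = 45540 m/s = 45.54 km/s.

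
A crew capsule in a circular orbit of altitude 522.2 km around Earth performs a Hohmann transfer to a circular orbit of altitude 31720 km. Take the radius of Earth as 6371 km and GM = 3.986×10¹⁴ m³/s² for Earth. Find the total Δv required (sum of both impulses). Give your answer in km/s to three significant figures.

Δv_total ≈ 3.74 km/s

r₁ = 6371 + 522.2 = 6893.2 km = 6.8932×10⁶ m.
r₂ = 6371 + 31720 = 38091 km = 3.8091×10⁷ m.
Transfer ellipse a_t = (r₁ + r₂)/2 = 2.249×10⁷ m.
At r₁: circular v_c1 = √(μ/r₁) = 7604 m/s; transfer-perigee v_p = √[μ(2/r₁ − 1/a_t)] = 9896 m/s.
Δv₁ = v_p − v_c1 = 2292 m/s.
At r₂: circular v_c2 = √(μ/r₂) = 3235 m/s; transfer-apogee v_a = √[μ(2/r₂ − 1/a_t)] = 1791 m/s.
Δv₂ = v_c2 − v_a = 1444 m/s.
Total Δv = Δv₁ + Δv₂ = 3736 m/s = 3.736 km/s.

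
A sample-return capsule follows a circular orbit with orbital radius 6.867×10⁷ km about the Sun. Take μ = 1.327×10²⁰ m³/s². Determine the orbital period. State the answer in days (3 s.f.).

r = 6.867×10⁷ km = 6.867×10¹⁰ m.
Kepler's third law: T = 2π√(r³/μ) = 2π√((6.867×10¹⁰)³ / 1.327×10²⁰).
r³/μ = 2.440×10¹² s², so T = 2π × 1.562×10⁶ = 9.815×10⁶ s.
Converting: 9.815×10⁶ s ÷ 86400 = 113.6 days.

T ≈ 114 days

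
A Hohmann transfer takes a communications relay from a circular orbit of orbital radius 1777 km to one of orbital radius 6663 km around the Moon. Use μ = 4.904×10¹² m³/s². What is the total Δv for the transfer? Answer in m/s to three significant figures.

Δv_total ≈ 727 m/s

r₁ = 1777 km = 1.777×10⁶ m.
r₂ = 6663 km = 6.663×10⁶ m.
Transfer ellipse a_t = (r₁ + r₂)/2 = 4.220×10⁶ m.
At r₁: circular v_c1 = √(μ/r₁) = 1661 m/s; transfer-perilune v_p = √[μ(2/r₁ − 1/a_t)] = 2087 m/s.
Δv₁ = v_p − v_c1 = 426.2 m/s.
At r₂: circular v_c2 = √(μ/r₂) = 857.9 m/s; transfer-apolune v_a = √[μ(2/r₂ − 1/a_t)] = 556.7 m/s.
Δv₂ = v_c2 − v_a = 301.2 m/s.
Total Δv = Δv₁ + Δv₂ = 727.4 m/s.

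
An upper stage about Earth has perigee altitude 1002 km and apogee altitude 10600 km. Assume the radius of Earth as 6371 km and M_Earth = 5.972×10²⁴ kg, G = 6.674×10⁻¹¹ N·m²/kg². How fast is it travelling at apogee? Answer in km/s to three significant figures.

μ = GM = 6.674×10⁻¹¹ × 5.972×10²⁴ = 3.986×10¹⁴ m³/s².
r_p = 6371 + 1002 = 7373.0 km = 7.3730×10⁶ m.
r_a = 6371 + 10600 = 16971 km = 1.6971×10⁷ m.
Semi-major axis a = (r_p + r_a)/2 = 12172 km = 1.217×10⁷ m.
Vis-viva: v² = μ(2/r − 1/a) = 3.986×10¹⁴ × (1.178×10⁻⁷ − 8.216×10⁻⁸) = 1.423×10⁷ m²/s².
v = 3772 m/s = 3.772 km/s.

v ≈ 3.77 km/s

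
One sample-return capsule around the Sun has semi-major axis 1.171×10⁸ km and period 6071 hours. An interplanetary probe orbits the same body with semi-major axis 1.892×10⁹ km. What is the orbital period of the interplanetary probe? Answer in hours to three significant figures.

T₂ ≈ 3.94×10⁵ hours

Kepler's third law: T² ∝ a³, so T₂ = T₁ (a₂/a₁)^(3/2).
a₂/a₁ = 16.16, (a₂/a₁)^(3/2) = 64.95.
T₂ = 6071 × 64.95 = 3.943×10⁵ hours.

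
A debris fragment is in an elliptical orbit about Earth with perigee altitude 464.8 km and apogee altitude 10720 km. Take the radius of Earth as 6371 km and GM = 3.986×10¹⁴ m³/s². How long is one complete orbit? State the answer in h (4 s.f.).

r_p = 6371 + 464.8 = 6835.8 km = 6.8358×10⁶ m.
r_a = 6371 + 10720 = 17091 km = 1.7091×10⁷ m.
Semi-major axis a = (r_p + r_a)/2 = (6835.8 + 17091)/2 = 11963 km = 1.196×10⁷ m.
By Kepler's third law T = 2π√(a³/μ) = 2π × 2.073×10³ = 1.302×10⁴ s.
= 3.617 h.

T ≈ 3.617 h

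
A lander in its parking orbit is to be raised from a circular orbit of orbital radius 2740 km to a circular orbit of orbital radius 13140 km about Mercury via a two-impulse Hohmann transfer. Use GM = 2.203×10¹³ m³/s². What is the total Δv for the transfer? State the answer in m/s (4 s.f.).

r₁ = 2740 km = 2.740×10⁶ m.
r₂ = 13140 km = 1.314×10⁷ m.
Transfer ellipse a_t = (r₁ + r₂)/2 = 7.940×10⁶ m.
At r₁: circular v_c1 = √(μ/r₁) = 2836 m/s; transfer-periherm v_p = √[μ(2/r₁ − 1/a_t)] = 3648 m/s.
Δv₁ = v_p − v_c1 = 812.2 m/s.
At r₂: circular v_c2 = √(μ/r₂) = 1295 m/s; transfer-apoherm v_a = √[μ(2/r₂ − 1/a_t)] = 760.6 m/s.
Δv₂ = v_c2 − v_a = 534.2 m/s.
Total Δv = Δv₁ + Δv₂ = 1346 m/s.

Δv_total ≈ 1346 m/s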